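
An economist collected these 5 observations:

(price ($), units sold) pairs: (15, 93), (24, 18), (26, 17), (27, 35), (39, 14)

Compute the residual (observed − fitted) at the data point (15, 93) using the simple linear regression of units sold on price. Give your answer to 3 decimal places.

24.266

n = 5, Σx = 131, Σy = 177, Σxy = 3760, Σx² = 3727
Sxx = Σx² − (Σx)²/n = 3727 − 3432.2 = 294.8
Sxy = Σxy − (Σx)(Σy)/n = 3760 − 4637.4 = -877.4
b = Sxy/Sxx = -877.4/294.8 = -2.976255
a = ȳ − b·x̄ = 35.4 − (-2.976255)·26.2 = 113.377883
ŷ(15) = 113.377883 + (-2.976255)·15 = 68.734057
residual = y − ŷ = 93 − 68.734057 = 24.265943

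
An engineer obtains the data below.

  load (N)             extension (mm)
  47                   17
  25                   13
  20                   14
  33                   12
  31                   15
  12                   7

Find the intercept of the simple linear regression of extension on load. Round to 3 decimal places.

6.619

n = 6, Σx = 168, Σy = 78, Σxy = 2349, Σx² = 5428
Sxx = Σx² − (Σx)²/n = 5428 − 4704 = 724
Sxy = Σxy − (Σx)(Σy)/n = 2349 − 2184 = 165
b = Sxy/Sxx = 165/724 = 0.227901
a = ȳ − b·x̄ = 13 − 0.227901·28 = 6.618785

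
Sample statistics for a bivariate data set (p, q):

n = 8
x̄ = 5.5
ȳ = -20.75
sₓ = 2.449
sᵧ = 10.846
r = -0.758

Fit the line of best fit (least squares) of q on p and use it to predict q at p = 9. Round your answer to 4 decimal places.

b = r · sᵧ/sₓ = -0.758 · 10.846/2.449 = -3.356990
a = ȳ − b·x̄ = -20.75 − (-3.356990)·5.5 = -2.286556
ŷ(9) = a + b·9 = -2.286556 + (-3.356990)·9 = -32.499464

-32.4995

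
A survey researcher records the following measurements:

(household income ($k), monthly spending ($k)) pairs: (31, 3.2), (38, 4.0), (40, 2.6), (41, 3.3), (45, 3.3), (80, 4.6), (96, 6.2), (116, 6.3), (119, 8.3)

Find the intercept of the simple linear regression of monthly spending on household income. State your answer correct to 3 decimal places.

n = 9, Σx = 606, Σy = 41.8, Σxy = 3320.7, Σx² = 50944
Sxx = Σx² − (Σx)²/n = 50944 − 40804 = 10140
Sxy = Σxy − (Σx)(Σy)/n = 3320.7 − 2814.533333 = 506.166667
b = Sxy/Sxx = 506.166667/10140 = 0.049918
a = ȳ − b·x̄ = 4.644444 − 0.049918·67.333333 = 1.283311

1.283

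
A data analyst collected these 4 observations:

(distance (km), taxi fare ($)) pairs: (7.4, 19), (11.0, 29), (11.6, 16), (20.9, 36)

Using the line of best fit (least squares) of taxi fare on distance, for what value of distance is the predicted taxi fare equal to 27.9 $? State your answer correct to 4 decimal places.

n = 4, Σx = 50.9, Σy = 100, Σxy = 1397.6, Σx² = 747.13
Sxx = Σx² − (Σx)²/n = 747.13 − 647.7025 = 99.4275
Sxy = Σxy − (Σx)(Σy)/n = 1397.6 − 1272.5 = 125.1
b = Sxy/Sxx = 125.1/99.4275 = 1.258203
a = ȳ − b·x̄ = 25 − 1.258203·12.725 = 8.989364
Set a + b·x = 27.9: x = (27.9 − 8.989364) / 1.258203 = 15.029874

15.0299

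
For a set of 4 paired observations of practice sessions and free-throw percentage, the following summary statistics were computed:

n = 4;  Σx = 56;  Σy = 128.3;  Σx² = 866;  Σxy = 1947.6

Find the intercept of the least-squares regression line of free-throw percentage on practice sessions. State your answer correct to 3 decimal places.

6.226

Sxx = Σx² − (Σx)²/n = 866 − 784 = 82
Sxy = Σxy − (Σx)(Σy)/n = 1947.6 − 1796.2 = 151.4
b = Sxy/Sxx = 151.4/82 = 1.846341
a = ȳ − b·x̄ = 32.075 − 1.846341·14 = 6.226220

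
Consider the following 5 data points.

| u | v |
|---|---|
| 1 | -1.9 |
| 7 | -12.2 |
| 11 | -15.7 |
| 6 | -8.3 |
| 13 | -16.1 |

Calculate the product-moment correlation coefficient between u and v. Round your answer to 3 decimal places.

-0.972

n = 5, Σx = 38, Σy = -54.2, Σxy = -519.1, Σx² = 376, Σy² = 727.04
Sxx = Σx² − (Σx)²/n = 376 − 288.8 = 87.2
Sxy = Σxy − (Σx)(Σy)/n = -519.1 − (-411.92) = -107.18
Syy = Σy² − (Σy)²/n = 727.04 − 587.528 = 139.512
r = Sxy/√(Sxx·Syy) = -107.18/√(12165.4464) = -107.18/110.297082 = -0.971739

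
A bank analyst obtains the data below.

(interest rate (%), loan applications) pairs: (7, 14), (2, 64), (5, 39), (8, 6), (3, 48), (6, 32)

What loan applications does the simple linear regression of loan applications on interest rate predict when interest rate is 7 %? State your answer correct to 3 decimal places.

17.174

n = 6, Σx = 31, Σy = 203, Σxy = 805, Σx² = 187
Sxx = Σx² − (Σx)²/n = 187 − 160.166667 = 26.833333
Sxy = Σxy − (Σx)(Σy)/n = 805 − 1048.833333 = -243.833333
b = Sxy/Sxx = -243.833333/26.833333 = -9.086957
a = ȳ − b·x̄ = 33.833333 − (-9.086957)·5.166667 = 80.782609
ŷ(7) = a + b·7 = 80.782609 + (-9.086957)·7 = 17.173913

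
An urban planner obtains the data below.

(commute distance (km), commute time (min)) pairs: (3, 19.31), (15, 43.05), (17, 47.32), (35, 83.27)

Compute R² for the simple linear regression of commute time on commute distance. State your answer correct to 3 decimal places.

1.000

n = 4, Σx = 70, Σy = 192.95, Σxy = 4422.57, Σx² = 1748, Σy² = 11399.2539
Sxx = Σx² − (Σx)²/n = 1748 − 1225 = 523
Sxy = Σxy − (Σx)(Σy)/n = 4422.57 − 3376.625 = 1045.945
Syy = Σy² − (Σy)²/n = 11399.2539 − 9307.425625 = 2091.828275
R² = Sxy²/(Sxx·Syy) = (1045.945)²/(523·2091.828275) = 0.999977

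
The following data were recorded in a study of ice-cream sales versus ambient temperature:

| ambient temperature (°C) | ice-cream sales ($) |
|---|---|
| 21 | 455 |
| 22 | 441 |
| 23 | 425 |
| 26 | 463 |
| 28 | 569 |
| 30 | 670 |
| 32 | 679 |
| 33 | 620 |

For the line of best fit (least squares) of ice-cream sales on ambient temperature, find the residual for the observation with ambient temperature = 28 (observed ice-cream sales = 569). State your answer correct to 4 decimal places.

n = 8, Σx = 215, Σy = 4322, Σxy = 119290, Σx² = 5927
Sxx = Σx² − (Σx)²/n = 5927 − 5778.125 = 148.875
Sxy = Σxy − (Σx)(Σy)/n = 119290 − 116153.75 = 3136.25
b = Sxy/Sxx = 3136.25/148.875 = 21.066331
a = ȳ − b·x̄ = 540.25 − 21.066331·26.875 = -25.907641
ŷ(28) = -25.907641 + 21.066331·28 = 563.949622
residual = y − ŷ = 569 − 563.949622 = 5.050378

5.0504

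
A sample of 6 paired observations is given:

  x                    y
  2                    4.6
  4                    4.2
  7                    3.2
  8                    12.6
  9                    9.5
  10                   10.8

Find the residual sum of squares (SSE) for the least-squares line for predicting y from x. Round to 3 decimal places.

38.956

n = 6, Σx = 40, Σy = 44.9, Σxy = 342.7, Σx² = 314, Σy² = 414.69
Sxx = Σx² − (Σx)²/n = 314 − 266.666667 = 47.333333
Sxy = Σxy − (Σx)(Σy)/n = 342.7 − 299.333333 = 43.366667
Syy = Σy² − (Σy)²/n = 414.69 − 336.001667 = 78.688333
b = Sxy/Sxx = 43.366667/47.333333 = 0.916197
SSE = Syy − b·Sxy = 78.688333 − 0.916197·43.366667 = 38.955915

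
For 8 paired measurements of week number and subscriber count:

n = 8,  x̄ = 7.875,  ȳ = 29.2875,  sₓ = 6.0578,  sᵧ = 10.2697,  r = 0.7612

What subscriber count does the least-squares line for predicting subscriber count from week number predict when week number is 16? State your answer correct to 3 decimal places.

b = r · sᵧ/sₓ = 0.7612 · 10.2697/6.0578 = 1.290451
a = ȳ − b·x̄ = 29.2875 − 1.290451·7.875 = 19.125196
ŷ(16) = a + b·16 = 19.125196 + 1.290451·16 = 39.772416

39.772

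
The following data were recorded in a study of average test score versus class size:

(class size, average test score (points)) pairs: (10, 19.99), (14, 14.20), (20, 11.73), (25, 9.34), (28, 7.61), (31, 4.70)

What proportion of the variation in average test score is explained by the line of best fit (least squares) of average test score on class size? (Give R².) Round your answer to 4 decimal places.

n = 6, Σx = 128, Σy = 67.57, Σxy = 1225.58, Σx² = 3066, Σy² = 906.0707
Sxx = Σx² − (Σx)²/n = 3066 − 2730.666667 = 335.333333
Sxy = Σxy − (Σx)(Σy)/n = 1225.58 − 1441.493333 = -215.913333
Syy = Σy² − (Σy)²/n = 906.0707 − 760.950817 = 145.119883
R² = Sxy²/(Sxx·Syy) = (-215.913333)²/(335.333333·145.119883) = 0.957977

0.9580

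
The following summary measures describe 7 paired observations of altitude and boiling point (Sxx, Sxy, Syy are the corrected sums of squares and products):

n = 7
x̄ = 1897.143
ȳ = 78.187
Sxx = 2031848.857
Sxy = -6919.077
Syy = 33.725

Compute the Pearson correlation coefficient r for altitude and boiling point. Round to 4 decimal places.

-0.8358

r = Sxy/√(Sxx·Syy) = -6919.077/√(68524102.702325) = -6919.077/8277.928648 = -0.835846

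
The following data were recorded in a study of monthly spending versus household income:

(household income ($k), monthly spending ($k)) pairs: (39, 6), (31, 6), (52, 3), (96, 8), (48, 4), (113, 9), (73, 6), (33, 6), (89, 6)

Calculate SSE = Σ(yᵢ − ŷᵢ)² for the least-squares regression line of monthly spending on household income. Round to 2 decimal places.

n = 9, Σx = 574, Σy = 54, Σxy = 3723, Σx² = 43814, Σy² = 350
Sxx = Σx² − (Σx)²/n = 43814 − 36608.444444 = 7205.555556
Sxy = Σxy − (Σx)(Σy)/n = 3723 − 3444 = 279
Syy = Σy² − (Σy)²/n = 350 − 324 = 26
b = Sxy/Sxx = 279/7205.555556 = 0.038720
SSE = Syy − b·Sxy = 26 − 0.038720·279 = 15.197086

15.20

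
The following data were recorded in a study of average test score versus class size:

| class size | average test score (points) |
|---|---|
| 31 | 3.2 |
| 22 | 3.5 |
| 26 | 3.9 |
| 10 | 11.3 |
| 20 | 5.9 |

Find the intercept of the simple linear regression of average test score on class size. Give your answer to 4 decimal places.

14.2373

n = 5, Σx = 109, Σy = 27.8, Σxy = 508.6, Σx² = 2621
Sxx = Σx² − (Σx)²/n = 2621 − 2376.2 = 244.8
Sxy = Σxy − (Σx)(Σy)/n = 508.6 − 606.04 = -97.44
b = Sxy/Sxx = -97.44/244.8 = -0.398039
a = ȳ − b·x̄ = 5.56 − (-0.398039)·21.8 = 14.237255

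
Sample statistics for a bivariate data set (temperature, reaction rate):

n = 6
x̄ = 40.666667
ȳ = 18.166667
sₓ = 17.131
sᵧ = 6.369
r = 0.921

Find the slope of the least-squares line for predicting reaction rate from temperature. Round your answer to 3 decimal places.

0.342

b = r · sᵧ/sₓ = 0.921 · 6.369/17.131 = 0.342411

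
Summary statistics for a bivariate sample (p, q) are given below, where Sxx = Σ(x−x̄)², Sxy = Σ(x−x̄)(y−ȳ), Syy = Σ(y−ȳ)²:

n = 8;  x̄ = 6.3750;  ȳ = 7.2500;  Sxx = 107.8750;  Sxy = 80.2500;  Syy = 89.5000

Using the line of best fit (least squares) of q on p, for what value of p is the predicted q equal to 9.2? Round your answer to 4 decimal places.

8.9963

b = Sxy/Sxx = 80.25/107.875 = 0.743917
a = ȳ − b·x̄ = 7.25 − 0.743917·6.375 = 2.507532
Set a + b·x = 9.2: x = (9.2 − 2.507532) / 0.743917 = 8.996262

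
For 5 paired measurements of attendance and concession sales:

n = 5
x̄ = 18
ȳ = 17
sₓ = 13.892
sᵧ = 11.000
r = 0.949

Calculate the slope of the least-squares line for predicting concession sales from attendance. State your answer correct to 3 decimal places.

0.751

b = r · sᵧ/sₓ = 0.949 · 11/13.892 = 0.751440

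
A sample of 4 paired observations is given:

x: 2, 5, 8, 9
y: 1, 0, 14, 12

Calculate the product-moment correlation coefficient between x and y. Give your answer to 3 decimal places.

0.869

n = 4, Σx = 24, Σy = 27, Σxy = 222, Σx² = 174, Σy² = 341
Sxx = Σx² − (Σx)²/n = 174 − 144 = 30
Sxy = Σxy − (Σx)(Σy)/n = 222 − 162 = 60
Syy = Σy² − (Σy)²/n = 341 − 182.25 = 158.75
r = Sxy/√(Sxx·Syy) = 60/√(4762.5) = 60/69.010869 = 0.869428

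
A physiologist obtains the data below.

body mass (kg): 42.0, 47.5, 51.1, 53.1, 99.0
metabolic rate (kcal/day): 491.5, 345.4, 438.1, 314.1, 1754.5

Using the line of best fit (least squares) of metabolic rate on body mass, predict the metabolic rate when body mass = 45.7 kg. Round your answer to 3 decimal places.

n = 5, Σx = 292.7, Σy = 3343.6, Σxy = 249810.62, Σx² = 19252.07
Sxx = Σx² − (Σx)²/n = 19252.07 − 17134.658 = 2117.412
Sxy = Σxy − (Σx)(Σy)/n = 249810.62 − 195734.344 = 54076.276
b = Sxy/Sxx = 54076.276/2117.412 = 25.538854
a = ȳ − b·x̄ = 668.72 − 25.538854·58.54 = -826.324515
ŷ(45.7) = a + b·45.7 = -826.324515 + 25.538854·45.7 = 340.801114

340.801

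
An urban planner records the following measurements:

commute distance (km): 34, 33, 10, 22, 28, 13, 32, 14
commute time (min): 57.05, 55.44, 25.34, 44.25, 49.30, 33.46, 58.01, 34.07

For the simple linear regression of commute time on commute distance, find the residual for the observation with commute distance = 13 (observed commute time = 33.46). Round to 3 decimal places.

n = 8, Σx = 186, Σy = 356.92, Σxy = 9144.8, Σx² = 5002
Sxx = Σx² − (Σx)²/n = 5002 − 4324.5 = 677.5
Sxy = Σxy − (Σx)(Σy)/n = 9144.8 − 8298.39 = 846.41
b = Sxy/Sxx = 846.41/677.5 = 1.249314
a = ȳ − b·x̄ = 44.615 − 1.249314·23.25 = 15.568458
ŷ(13) = 15.568458 + 1.249314·13 = 31.809535
residual = y − ŷ = 33.46 − 31.809535 = 1.650465

1.650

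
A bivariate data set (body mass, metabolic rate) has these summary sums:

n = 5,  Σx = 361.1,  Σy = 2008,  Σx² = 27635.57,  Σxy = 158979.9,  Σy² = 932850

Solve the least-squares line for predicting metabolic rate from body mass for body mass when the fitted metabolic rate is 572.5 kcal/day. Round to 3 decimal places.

91.277

Sxx = Σx² − (Σx)²/n = 27635.57 − 26078.642 = 1556.928
Sxy = Σxy − (Σx)(Σy)/n = 158979.9 − 145017.76 = 13962.14
b = Sxy/Sxx = 13962.14/1556.928 = 8.967749
a = ȳ − b·x̄ = 401.6 − 8.967749·72.22 = -246.050855
Set a + b·x = 572.5: x = (572.5 − (-246.050855)) / 8.967749 = 91.277179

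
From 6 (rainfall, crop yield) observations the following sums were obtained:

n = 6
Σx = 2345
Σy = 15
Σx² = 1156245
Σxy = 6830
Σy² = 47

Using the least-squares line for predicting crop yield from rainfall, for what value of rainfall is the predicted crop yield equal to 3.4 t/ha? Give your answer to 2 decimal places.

613.85

Sxx = Σx² − (Σx)²/n = 1156245 − 916504.166667 = 239740.833333
Sxy = Σxy − (Σx)(Σy)/n = 6830 − 5862.5 = 967.5
b = Sxy/Sxx = 967.5/239740.833333 = 0.004036
a = ȳ − b·x̄ = 2.5 − 0.004036·390.833333 = 0.922750
Set a + b·x = 3.4: x = (3.4 − 0.922750) / 0.004036 = 613.848062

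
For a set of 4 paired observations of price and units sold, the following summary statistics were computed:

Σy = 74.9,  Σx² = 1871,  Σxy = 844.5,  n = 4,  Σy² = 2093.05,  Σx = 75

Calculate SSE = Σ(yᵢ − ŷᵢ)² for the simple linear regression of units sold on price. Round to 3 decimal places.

16.077

Sxx = Σx² − (Σx)²/n = 1871 − 1406.25 = 464.75
Sxy = Σxy − (Σx)(Σy)/n = 844.5 − 1404.375 = -559.875
Syy = Σy² − (Σy)²/n = 2093.05 − 1402.5025 = 690.5475
b = Sxy/Sxx = -559.875/464.75 = -1.204680
SSE = Syy − b·Sxy = 690.5475 − (-1.204680)·(-559.875) = 16.077321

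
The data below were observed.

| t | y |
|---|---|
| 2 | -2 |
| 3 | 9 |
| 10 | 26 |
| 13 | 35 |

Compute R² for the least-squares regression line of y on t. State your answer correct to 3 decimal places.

n = 4, Σx = 28, Σy = 68, Σxy = 738, Σx² = 282, Σy² = 1986
Sxx = Σx² − (Σx)²/n = 282 − 196 = 86
Sxy = Σxy − (Σx)(Σy)/n = 738 − 476 = 262
Syy = Σy² − (Σy)²/n = 1986 − 1156 = 830
R² = Sxy²/(Sxx·Syy) = (262)²/(86·830) = 0.961670

0.962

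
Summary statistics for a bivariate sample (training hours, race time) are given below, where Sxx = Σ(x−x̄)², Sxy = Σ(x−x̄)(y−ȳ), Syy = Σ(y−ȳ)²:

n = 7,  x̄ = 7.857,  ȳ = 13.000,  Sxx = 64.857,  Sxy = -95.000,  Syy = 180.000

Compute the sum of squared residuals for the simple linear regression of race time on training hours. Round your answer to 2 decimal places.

b = Sxy/Sxx = -95/64.857 = -1.464761
SSE = Syy − b·Sxy = 180 − (-1.464761)·(-95) = 40.847711

40.85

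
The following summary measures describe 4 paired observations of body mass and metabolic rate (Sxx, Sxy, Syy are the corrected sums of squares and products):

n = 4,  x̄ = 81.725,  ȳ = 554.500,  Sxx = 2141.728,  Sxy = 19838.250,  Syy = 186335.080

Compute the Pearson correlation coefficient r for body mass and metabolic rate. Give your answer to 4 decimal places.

0.9931

r = Sxy/√(Sxx·Syy) = 19838.25/√(399079058.21824) = 19838.25/19976.963188 = 0.993056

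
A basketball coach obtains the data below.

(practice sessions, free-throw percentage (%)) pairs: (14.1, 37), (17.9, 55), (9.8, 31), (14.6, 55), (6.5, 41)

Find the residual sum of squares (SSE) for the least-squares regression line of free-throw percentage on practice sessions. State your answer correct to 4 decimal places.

273.6160

n = 5, Σx = 62.9, Σy = 219, Σxy = 2879.5, Σx² = 870.67, Σy² = 10061
Sxx = Σx² − (Σx)²/n = 870.67 − 791.282 = 79.388
Sxy = Σxy − (Σx)(Σy)/n = 2879.5 − 2755.02 = 124.48
Syy = Σy² − (Σy)²/n = 10061 − 9592.2 = 468.8
b = Sxy/Sxx = 124.48/79.388 = 1.567995
SSE = Syy − b·Sxy = 468.8 − 1.567995·124.48 = 273.615962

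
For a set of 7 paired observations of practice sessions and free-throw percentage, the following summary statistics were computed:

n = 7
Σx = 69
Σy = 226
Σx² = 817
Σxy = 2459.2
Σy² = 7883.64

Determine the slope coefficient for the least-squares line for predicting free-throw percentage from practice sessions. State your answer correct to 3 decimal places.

1.691

Sxx = Σx² − (Σx)²/n = 817 − 680.142857 = 136.857143
Sxy = Σxy − (Σx)(Σy)/n = 2459.2 − 2227.714286 = 231.485714
b = Sxy/Sxx = 231.485714/136.857143 = 1.691441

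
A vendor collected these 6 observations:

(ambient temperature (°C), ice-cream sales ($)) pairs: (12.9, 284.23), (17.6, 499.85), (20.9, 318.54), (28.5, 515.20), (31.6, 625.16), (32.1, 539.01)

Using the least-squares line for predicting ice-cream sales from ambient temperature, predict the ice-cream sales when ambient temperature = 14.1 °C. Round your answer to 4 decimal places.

331.0682

n = 6, Σx = 143.6, Σy = 2781.99, Σxy = 70861.89, Σx² = 3754.2
Sxx = Σx² − (Σx)²/n = 3754.2 − 3436.826667 = 317.373333
Sxy = Σxy − (Σx)(Σy)/n = 70861.89 − 66582.294 = 4279.596
b = Sxy/Sxx = 4279.596/317.373333 = 13.484422
a = ȳ − b·x̄ = 463.665 − 13.484422·23.933333 = 140.937830
ŷ(14.1) = a + b·14.1 = 140.937830 + 13.484422·14.1 = 331.068182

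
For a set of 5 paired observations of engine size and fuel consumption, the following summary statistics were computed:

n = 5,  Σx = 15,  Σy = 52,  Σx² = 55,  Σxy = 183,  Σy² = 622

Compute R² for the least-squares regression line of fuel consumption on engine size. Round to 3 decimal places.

0.898

Sxx = Σx² − (Σx)²/n = 55 − 45 = 10
Sxy = Σxy − (Σx)(Σy)/n = 183 − 156 = 27
Syy = Σy² − (Σy)²/n = 622 − 540.8 = 81.2
R² = Sxy²/(Sxx·Syy) = (27)²/(10·81.2) = 0.897783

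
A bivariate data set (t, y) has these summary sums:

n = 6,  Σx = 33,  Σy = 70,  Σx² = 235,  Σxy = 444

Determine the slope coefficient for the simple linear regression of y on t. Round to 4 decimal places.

1.1028

Sxx = Σx² − (Σx)²/n = 235 − 181.5 = 53.5
Sxy = Σxy − (Σx)(Σy)/n = 444 − 385 = 59
b = Sxy/Sxx = 59/53.5 = 1.102804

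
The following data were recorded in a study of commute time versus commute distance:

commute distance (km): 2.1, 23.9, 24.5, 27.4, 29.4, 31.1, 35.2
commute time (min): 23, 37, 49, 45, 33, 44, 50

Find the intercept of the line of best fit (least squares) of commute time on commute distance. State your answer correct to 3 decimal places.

n = 7, Σx = 173.6, Σy = 281, Σxy = 7464.7, Σx² = 4997.24
Sxx = Σx² − (Σx)²/n = 4997.24 − 4305.28 = 691.96
Sxy = Σxy − (Σx)(Σy)/n = 7464.7 − 6968.8 = 495.9
b = Sxy/Sxx = 495.9/691.96 = 0.716660
a = ȳ − b·x̄ = 40.142857 − 0.716660·24.8 = 22.369691

22.370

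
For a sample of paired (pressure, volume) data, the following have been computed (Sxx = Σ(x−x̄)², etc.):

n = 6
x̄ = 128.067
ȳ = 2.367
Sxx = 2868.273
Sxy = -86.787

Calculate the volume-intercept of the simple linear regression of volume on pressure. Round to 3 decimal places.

b = Sxy/Sxx = -86.787/2868.273 = -0.030258
a = ȳ − b·x̄ = 2.367 − (-0.030258)·128.067 = 6.241998

6.242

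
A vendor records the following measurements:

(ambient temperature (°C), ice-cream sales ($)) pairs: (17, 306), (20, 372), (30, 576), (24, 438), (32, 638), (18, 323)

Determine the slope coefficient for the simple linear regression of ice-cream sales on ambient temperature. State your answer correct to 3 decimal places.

n = 6, Σx = 141, Σy = 2653, Σxy = 66664, Σx² = 3513
Sxx = Σx² − (Σx)²/n = 3513 − 3313.5 = 199.5
Sxy = Σxy − (Σx)(Σy)/n = 66664 − 62345.5 = 4318.5
b = Sxy/Sxx = 4318.5/199.5 = 21.646617

21.647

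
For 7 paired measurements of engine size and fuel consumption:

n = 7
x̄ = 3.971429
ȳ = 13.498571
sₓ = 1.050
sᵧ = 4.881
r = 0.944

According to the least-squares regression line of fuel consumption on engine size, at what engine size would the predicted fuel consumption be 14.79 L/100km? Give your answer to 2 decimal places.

b = r · sᵧ/sₓ = 0.944 · 4.881/1.05 = 4.388251
a = ȳ − b·x̄ = 13.498571 − 4.388251·3.971429 = -3.929058
Set a + b·x = 14.79: x = (14.79 − (-3.929058)) / 4.388251 = 4.265721

4.27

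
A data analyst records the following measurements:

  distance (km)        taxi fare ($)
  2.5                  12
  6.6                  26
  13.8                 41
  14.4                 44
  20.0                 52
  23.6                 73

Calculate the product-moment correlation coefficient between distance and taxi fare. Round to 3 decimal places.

n = 6, Σx = 80.9, Σy = 248, Σxy = 4163.8, Σx² = 1404.57, Σy² = 12470
Sxx = Σx² − (Σx)²/n = 1404.57 − 1090.801667 = 313.768333
Sxy = Σxy − (Σx)(Σy)/n = 4163.8 − 3343.866667 = 819.933333
Syy = Σy² − (Σy)²/n = 12470 − 10250.666667 = 2219.333333
r = Sxy/√(Sxx·Syy) = 819.933333/√(696356.521111) = 819.933333/834.479791 = 0.982568

0.983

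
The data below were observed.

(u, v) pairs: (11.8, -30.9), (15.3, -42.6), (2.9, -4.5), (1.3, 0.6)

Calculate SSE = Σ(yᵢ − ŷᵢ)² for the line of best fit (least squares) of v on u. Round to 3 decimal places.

n = 4, Σx = 31.3, Σy = -77.4, Σxy = -1028.67, Σx² = 383.43, Σy² = 2790.18
Sxx = Σx² − (Σx)²/n = 383.43 − 244.9225 = 138.5075
Sxy = Σxy − (Σx)(Σy)/n = -1028.67 − (-605.655) = -423.015
Syy = Σy² − (Σy)²/n = 2790.18 − 1497.69 = 1292.49
b = Sxy/Sxx = -423.015/138.5075 = -3.054095
SSE = Syy − b·Sxy = 1292.49 − (-3.054095)·(-423.015) = 0.562197

0.562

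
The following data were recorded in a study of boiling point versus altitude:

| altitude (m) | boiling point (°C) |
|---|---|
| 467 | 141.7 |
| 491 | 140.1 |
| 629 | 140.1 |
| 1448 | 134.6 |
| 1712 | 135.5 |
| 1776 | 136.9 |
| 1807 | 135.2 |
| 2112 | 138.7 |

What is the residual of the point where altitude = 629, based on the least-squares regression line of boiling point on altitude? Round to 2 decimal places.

n = 8, Σx = 10442, Σy = 1102.8, Σxy = 1430337.9, Σx² = 16762428
Sxx = Σx² − (Σx)²/n = 16762428 − 13629420.5 = 3133007.5
Sxy = Σxy − (Σx)(Σy)/n = 1430337.9 − 1439429.7 = -9091.8
b = Sxy/Sxx = -9091.8/3133007.5 = -0.002902
a = ȳ − b·x̄ = 137.85 − (-0.002902)·1305.25 = 141.637757
ŷ(629) = 141.637757 + (-0.002902)·629 = 139.812437
residual = y − ŷ = 140.1 − 139.812437 = 0.287563

0.29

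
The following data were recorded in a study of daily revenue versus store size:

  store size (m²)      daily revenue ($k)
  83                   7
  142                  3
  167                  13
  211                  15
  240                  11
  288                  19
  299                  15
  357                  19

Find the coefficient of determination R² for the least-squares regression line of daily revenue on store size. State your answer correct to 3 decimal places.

n = 8, Σx = 1787, Σy = 102, Σxy = 25723, Σx² = 456857, Σy² = 1520
Sxx = Σx² − (Σx)²/n = 456857 − 399171.125 = 57685.875
Sxy = Σxy − (Σx)(Σy)/n = 25723 − 22784.25 = 2938.75
Syy = Σy² − (Σy)²/n = 1520 − 1300.5 = 219.5
R² = Sxy²/(Sxx·Syy) = (2938.75)²/(57685.875·219.5) = 0.682058

0.682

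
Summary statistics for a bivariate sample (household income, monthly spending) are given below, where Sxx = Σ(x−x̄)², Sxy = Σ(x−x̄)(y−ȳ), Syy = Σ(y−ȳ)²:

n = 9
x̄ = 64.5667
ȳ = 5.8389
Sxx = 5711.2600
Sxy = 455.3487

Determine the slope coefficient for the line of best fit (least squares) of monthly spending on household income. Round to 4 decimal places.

b = Sxy/Sxx = 455.3487/5711.26 = 0.079728

0.0797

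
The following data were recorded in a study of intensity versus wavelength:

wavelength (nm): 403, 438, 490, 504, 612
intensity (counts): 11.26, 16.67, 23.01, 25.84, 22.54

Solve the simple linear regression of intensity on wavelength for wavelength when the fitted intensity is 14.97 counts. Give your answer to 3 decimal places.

395.747

n = 5, Σx = 2447, Σy = 99.32, Σxy = 49931.98, Σx² = 1222913
Sxx = Σx² − (Σx)²/n = 1222913 − 1197561.8 = 25351.2
Sxy = Σxy − (Σx)(Σy)/n = 49931.98 − 48607.208 = 1324.772
b = Sxy/Sxx = 1324.772/25351.2 = 0.052257
a = ȳ − b·x̄ = 19.864 − 0.052257·489.4 = -5.710467
Set a + b·x = 14.97: x = (14.97 − (-5.710467)) / 0.052257 = 395.747075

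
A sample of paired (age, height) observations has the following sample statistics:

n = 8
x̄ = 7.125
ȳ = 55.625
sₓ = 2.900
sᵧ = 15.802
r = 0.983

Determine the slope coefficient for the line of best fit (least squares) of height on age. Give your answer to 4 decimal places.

5.3563

b = r · sᵧ/sₓ = 0.983 · 15.802/2.9 = 5.356333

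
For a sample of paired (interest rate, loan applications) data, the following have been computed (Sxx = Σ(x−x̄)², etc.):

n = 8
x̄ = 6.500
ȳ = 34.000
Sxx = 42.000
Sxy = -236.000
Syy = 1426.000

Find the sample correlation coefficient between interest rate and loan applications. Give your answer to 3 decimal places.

-0.964

r = Sxy/√(Sxx·Syy) = -236/√(59892) = -236/244.728421 = -0.964334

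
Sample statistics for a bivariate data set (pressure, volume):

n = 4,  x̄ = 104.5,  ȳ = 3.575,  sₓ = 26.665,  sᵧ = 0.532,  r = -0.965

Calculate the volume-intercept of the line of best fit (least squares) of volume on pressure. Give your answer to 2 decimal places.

5.59

b = r · sᵧ/sₓ = -0.965 · 0.532/26.665 = -0.019253
a = ȳ − b·x̄ = 3.575 − (-0.019253)·104.5 = 5.586934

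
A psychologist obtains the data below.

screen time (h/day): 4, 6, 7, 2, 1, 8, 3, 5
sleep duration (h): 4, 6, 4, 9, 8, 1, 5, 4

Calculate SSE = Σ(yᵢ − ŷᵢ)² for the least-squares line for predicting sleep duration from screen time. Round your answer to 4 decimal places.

n = 8, Σx = 36, Σy = 41, Σxy = 149, Σx² = 204, Σy² = 255
Sxx = Σx² − (Σx)²/n = 204 − 162 = 42
Sxy = Σxy − (Σx)(Σy)/n = 149 − 184.5 = -35.5
Syy = Σy² − (Σy)²/n = 255 − 210.125 = 44.875
b = Sxy/Sxx = -35.5/42 = -0.845238
SSE = Syy − b·Sxy = 44.875 − (-0.845238)·(-35.5) = 14.869048

14.8690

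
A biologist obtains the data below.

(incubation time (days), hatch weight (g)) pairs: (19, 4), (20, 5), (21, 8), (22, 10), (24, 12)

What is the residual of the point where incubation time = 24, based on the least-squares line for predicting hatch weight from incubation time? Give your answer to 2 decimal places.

-0.57

n = 5, Σx = 106, Σy = 39, Σxy = 852, Σx² = 2262
Sxx = Σx² − (Σx)²/n = 2262 − 2247.2 = 14.8
Sxy = Σxy − (Σx)(Σy)/n = 852 − 826.8 = 25.2
b = Sxy/Sxx = 25.2/14.8 = 1.702703
a = ȳ − b·x̄ = 7.8 − 1.702703·21.2 = -28.297297
ŷ(24) = -28.297297 + 1.702703·24 = 12.567568
residual = y − ŷ = 12 − 12.567568 = -0.567568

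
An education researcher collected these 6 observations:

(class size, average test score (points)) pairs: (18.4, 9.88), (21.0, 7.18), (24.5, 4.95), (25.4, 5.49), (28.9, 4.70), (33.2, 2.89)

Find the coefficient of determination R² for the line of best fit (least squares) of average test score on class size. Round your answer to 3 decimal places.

0.883

n = 6, Σx = 151.4, Σy = 35.09, Σxy = 825.071, Σx² = 3962.42, Σy² = 234.2515
Sxx = Σx² − (Σx)²/n = 3962.42 − 3820.326667 = 142.093333
Sxy = Σxy − (Σx)(Σy)/n = 825.071 − 885.437667 = -60.366667
Syy = Σy² − (Σy)²/n = 234.2515 − 205.218017 = 29.033483
R² = Sxy²/(Sxx·Syy) = (-60.366667)²/(142.093333·29.033483) = 0.883327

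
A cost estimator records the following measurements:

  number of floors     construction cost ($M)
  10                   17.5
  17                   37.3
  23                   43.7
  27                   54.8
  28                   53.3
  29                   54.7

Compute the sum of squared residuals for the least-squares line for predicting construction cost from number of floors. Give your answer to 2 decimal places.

n = 6, Σx = 134, Σy = 261.3, Σxy = 6372.5, Σx² = 3272, Σy² = 12443.25
Sxx = Σx² − (Σx)²/n = 3272 − 2992.666667 = 279.333333
Sxy = Σxy − (Σx)(Σy)/n = 6372.5 − 5835.7 = 536.8
Syy = Σy² − (Σy)²/n = 12443.25 − 11379.615 = 1063.635
b = Sxy/Sxx = 536.8/279.333333 = 1.921718
SSE = Syy − b·Sxy = 1063.635 − 1.921718·536.8 = 32.056575

32.06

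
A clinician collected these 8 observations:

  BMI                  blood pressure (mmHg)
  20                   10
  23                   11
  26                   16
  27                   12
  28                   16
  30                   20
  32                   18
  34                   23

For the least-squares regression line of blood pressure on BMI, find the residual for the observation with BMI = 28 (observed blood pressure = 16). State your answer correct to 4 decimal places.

-0.2027

n = 8, Σx = 220, Σy = 126, Σxy = 3599, Σx² = 6198
Sxx = Σx² − (Σx)²/n = 6198 − 6050 = 148
Sxy = Σxy − (Σx)(Σy)/n = 3599 − 3465 = 134
b = Sxy/Sxx = 134/148 = 0.905405
a = ȳ − b·x̄ = 15.75 − 0.905405·27.5 = -9.148649
ŷ(28) = -9.148649 + 0.905405·28 = 16.202703
residual = y − ŷ = 16 − 16.202703 = -0.202703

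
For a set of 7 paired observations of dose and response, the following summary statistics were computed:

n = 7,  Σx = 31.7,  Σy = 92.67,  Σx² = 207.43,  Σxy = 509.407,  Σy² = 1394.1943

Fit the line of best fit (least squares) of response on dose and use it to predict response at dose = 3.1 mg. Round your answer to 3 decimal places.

11.231

Sxx = Σx² − (Σx)²/n = 207.43 − 143.555714 = 63.874286
Sxy = Σxy − (Σx)(Σy)/n = 509.407 − 419.662714 = 89.744286
b = Sxy/Sxx = 89.744286/63.874286 = 1.405014
a = ȳ − b·x̄ = 13.238571 − 1.405014·4.528571 = 6.875864
ŷ(3.1) = a + b·3.1 = 6.875864 + 1.405014·3.1 = 11.231408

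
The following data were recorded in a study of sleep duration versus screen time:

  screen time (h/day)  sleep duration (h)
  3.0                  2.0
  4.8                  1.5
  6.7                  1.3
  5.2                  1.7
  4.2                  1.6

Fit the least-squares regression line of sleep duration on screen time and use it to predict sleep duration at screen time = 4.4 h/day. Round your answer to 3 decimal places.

1.684

n = 5, Σx = 23.9, Σy = 8.1, Σxy = 37.47, Σx² = 121.61
Sxx = Σx² − (Σx)²/n = 121.61 − 114.242 = 7.368
Sxy = Σxy − (Σx)(Σy)/n = 37.47 − 38.718 = -1.248
b = Sxy/Sxx = -1.248/7.368 = -0.169381
a = ȳ − b·x̄ = 1.62 − (-0.169381)·4.78 = 2.429642
ŷ(4.4) = a + b·4.4 = 2.429642 + (-0.169381)·4.4 = 1.684365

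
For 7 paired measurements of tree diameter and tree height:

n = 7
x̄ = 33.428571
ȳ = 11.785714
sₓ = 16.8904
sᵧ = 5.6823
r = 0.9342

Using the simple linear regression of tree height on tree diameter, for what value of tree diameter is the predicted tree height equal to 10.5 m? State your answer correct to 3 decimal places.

29.338

b = r · sᵧ/sₓ = 0.9342 · 5.6823/16.8904 = 0.314285
a = ȳ − b·x̄ = 11.785714 − 0.314285·33.428571 = 1.279605
Set a + b·x = 10.5: x = (10.5 − 1.279605) / 0.314285 = 29.337658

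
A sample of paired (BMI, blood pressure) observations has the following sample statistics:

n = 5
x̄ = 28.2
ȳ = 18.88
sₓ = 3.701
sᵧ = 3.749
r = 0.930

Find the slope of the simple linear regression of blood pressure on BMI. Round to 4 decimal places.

0.9421

b = r · sᵧ/sₓ = 0.93 · 3.749/3.701 = 0.942062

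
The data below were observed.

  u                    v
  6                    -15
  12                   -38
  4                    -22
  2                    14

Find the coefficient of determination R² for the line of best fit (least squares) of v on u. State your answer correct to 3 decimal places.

n = 4, Σx = 24, Σy = -61, Σxy = -606, Σx² = 200, Σy² = 2349
Sxx = Σx² − (Σx)²/n = 200 − 144 = 56
Sxy = Σxy − (Σx)(Σy)/n = -606 − (-366) = -240
Syy = Σy² − (Σy)²/n = 2349 − 930.25 = 1418.75
R² = Sxy²/(Sxx·Syy) = (-240)²/(56·1418.75) = 0.724984

0.725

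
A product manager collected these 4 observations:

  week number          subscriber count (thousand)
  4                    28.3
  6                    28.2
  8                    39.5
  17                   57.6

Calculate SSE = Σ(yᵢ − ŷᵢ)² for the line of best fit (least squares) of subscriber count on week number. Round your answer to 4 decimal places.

n = 4, Σx = 35, Σy = 153.6, Σxy = 1577.6, Σx² = 405, Σy² = 6474.14
Sxx = Σx² − (Σx)²/n = 405 − 306.25 = 98.75
Sxy = Σxy − (Σx)(Σy)/n = 1577.6 − 1344 = 233.6
Syy = Σy² − (Σy)²/n = 6474.14 − 5898.24 = 575.9
b = Sxy/Sxx = 233.6/98.75 = 2.365570
SSE = Syy − b·Sxy = 575.9 − 2.365570·233.6 = 23.302937

23.3029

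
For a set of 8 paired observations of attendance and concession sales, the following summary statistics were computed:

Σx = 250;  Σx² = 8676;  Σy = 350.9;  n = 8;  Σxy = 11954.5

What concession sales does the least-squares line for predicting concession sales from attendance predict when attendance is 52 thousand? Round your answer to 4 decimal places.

Sxx = Σx² − (Σx)²/n = 8676 − 7812.5 = 863.5
Sxy = Σxy − (Σx)(Σy)/n = 11954.5 − 10965.625 = 988.875
b = Sxy/Sxx = 988.875/863.5 = 1.145194
a = ȳ − b·x̄ = 43.8625 − 1.145194·31.25 = 8.075188
ŷ(52) = a + b·52 = 8.075188 + 1.145194·52 = 67.625275

67.6253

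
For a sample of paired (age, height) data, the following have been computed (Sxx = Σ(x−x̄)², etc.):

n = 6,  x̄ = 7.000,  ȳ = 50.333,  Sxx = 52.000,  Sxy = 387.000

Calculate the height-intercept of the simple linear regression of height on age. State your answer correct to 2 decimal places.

b = Sxy/Sxx = 387/52 = 7.442308
a = ȳ − b·x̄ = 50.333 − 7.442308·7 = -1.763154

-1.76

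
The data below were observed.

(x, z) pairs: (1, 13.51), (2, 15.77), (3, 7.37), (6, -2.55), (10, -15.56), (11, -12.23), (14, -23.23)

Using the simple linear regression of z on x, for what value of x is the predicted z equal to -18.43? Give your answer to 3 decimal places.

12.104

n = 7, Σx = 47, Σy = -16.92, Σxy = -563.49, Σx² = 467
Sxx = Σx² − (Σx)²/n = 467 − 315.571429 = 151.428571
Sxy = Σxy − (Σx)(Σy)/n = -563.49 − (-113.605714) = -449.884286
b = Sxy/Sxx = -449.884286/151.428571 = -2.970934
a = ȳ − b·x̄ = -2.417143 − (-2.970934)·6.714286 = 17.530557
Set a + b·x = -18.43: x = (-18.43 − 17.530557) / (-2.970934) = 12.104125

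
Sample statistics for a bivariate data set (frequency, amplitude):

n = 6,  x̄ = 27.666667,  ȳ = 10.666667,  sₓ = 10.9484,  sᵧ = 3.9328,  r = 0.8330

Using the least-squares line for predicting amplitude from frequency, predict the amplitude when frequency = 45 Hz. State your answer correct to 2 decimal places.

15.85

b = r · sᵧ/sₓ = 0.833 · 3.9328/10.9484 = 0.299224
a = ȳ − b·x̄ = 10.666667 − 0.299224·27.666667 = 2.388140
ŷ(45) = a + b·45 = 2.388140 + 0.299224·45 = 15.853214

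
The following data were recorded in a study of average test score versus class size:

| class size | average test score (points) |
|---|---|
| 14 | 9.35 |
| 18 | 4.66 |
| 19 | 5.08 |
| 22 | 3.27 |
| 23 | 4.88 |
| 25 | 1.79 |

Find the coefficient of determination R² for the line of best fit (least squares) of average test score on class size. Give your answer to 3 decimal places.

n = 6, Σx = 121, Σy = 29.03, Σxy = 540.23, Σx² = 2519, Σy² = 172.6559
Sxx = Σx² − (Σx)²/n = 2519 − 2440.166667 = 78.833333
Sxy = Σxy − (Σx)(Σy)/n = 540.23 − 585.438333 = -45.208333
Syy = Σy² − (Σy)²/n = 172.6559 − 140.456817 = 32.199083
R² = Sxy²/(Sxx·Syy) = (-45.208333)²/(78.833333·32.199083) = 0.805163

0.805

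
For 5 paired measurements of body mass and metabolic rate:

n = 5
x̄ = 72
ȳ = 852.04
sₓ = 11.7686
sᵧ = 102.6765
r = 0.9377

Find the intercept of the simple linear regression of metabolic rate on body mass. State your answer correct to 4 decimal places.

b = r · sᵧ/sₓ = 0.9377 · 102.6765/11.7686 = 8.181071
a = ȳ − b·x̄ = 852.04 − 8.181071·72 = 263.002877

263.0029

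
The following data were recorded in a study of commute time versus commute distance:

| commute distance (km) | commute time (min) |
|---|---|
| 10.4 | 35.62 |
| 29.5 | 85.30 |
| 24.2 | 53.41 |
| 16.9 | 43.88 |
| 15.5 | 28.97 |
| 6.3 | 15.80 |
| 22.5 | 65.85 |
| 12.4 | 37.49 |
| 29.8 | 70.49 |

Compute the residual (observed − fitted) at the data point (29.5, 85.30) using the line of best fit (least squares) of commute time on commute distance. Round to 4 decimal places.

9.8090

n = 9, Σx = 167.5, Σy = 436.81, Σxy = 9516.57, Σx² = 3677.65
Sxx = Σx² − (Σx)²/n = 3677.65 − 3117.361111 = 560.288889
Sxy = Σxy − (Σx)(Σy)/n = 9516.57 − 8129.519444 = 1387.050556
b = Sxy/Sxx = 1387.050556/560.288889 = 2.475599
a = ȳ − b·x̄ = 48.534444 − 2.475599·18.611111 = 2.460798
ŷ(29.5) = 2.460798 + 2.475599·29.5 = 75.490966
residual = y − ŷ = 85.30 − 75.490966 = 9.809034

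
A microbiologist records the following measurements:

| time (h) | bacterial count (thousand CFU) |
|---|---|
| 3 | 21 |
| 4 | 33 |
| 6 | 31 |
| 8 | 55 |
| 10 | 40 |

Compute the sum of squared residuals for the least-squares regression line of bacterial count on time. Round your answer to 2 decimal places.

299.87

n = 5, Σx = 31, Σy = 180, Σxy = 1221, Σx² = 225, Σy² = 7116
Sxx = Σx² − (Σx)²/n = 225 − 192.2 = 32.8
Sxy = Σxy − (Σx)(Σy)/n = 1221 − 1116 = 105
Syy = Σy² − (Σy)²/n = 7116 − 6480 = 636
b = Sxy/Sxx = 105/32.8 = 3.201220
SSE = Syy − b·Sxy = 636 − 3.201220·105 = 299.871951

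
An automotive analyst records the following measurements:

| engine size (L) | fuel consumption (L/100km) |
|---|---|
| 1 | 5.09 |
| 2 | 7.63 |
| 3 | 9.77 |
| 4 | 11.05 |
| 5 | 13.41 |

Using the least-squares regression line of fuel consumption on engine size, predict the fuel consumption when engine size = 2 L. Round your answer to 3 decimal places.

n = 5, Σx = 15, Σy = 46.95, Σxy = 160.91, Σx² = 55
Sxx = Σx² − (Σx)²/n = 55 − 45 = 10
Sxy = Σxy − (Σx)(Σy)/n = 160.91 − 140.85 = 20.06
b = Sxy/Sxx = 20.06/10 = 2.006
a = ȳ − b·x̄ = 9.39 − 2.006·3 = 3.372
ŷ(2) = a + b·2 = 3.372 + 2.006·2 = 7.384

7.384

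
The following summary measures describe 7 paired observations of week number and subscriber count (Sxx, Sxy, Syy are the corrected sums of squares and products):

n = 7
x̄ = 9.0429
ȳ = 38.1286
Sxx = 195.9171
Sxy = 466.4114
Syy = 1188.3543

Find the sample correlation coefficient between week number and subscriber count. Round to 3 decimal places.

r = Sxy/√(Sxx·Syy) = 466.4114/√(232818.928229) = 466.4114/482.513138 = 0.966629

0.967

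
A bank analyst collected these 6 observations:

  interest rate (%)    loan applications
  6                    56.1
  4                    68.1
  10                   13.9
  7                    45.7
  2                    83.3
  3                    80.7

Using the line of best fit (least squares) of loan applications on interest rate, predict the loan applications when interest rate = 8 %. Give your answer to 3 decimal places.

34.685

n = 6, Σx = 32, Σy = 347.8, Σxy = 1476.6, Σx² = 214
Sxx = Σx² − (Σx)²/n = 214 − 170.666667 = 43.333333
Sxy = Σxy − (Σx)(Σy)/n = 1476.6 − 1854.933333 = -378.333333
b = Sxy/Sxx = -378.333333/43.333333 = -8.730769
a = ȳ − b·x̄ = 57.966667 − (-8.730769)·5.333333 = 104.530769
ŷ(8) = a + b·8 = 104.530769 + (-8.730769)·8 = 34.684615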